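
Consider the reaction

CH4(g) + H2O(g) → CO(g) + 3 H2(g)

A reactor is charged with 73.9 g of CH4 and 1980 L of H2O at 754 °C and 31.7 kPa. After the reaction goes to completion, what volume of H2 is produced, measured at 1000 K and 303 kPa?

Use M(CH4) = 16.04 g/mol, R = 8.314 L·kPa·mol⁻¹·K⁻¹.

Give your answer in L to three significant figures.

379 L

n(CH4) = 73.9 / 16.04 = 4.607 mol
n(H2O) = PV/RT = (31.7 × 1980) / (8.314 × 1027.15) = 7.350 mol
For 4.607 mol CH4, stoichiometry requires (1/1) × 4.607 = 4.607 mol H2O; 7.350 mol is available, so CH4 is limiting.
n(H2) = (3/1) × 4.607 = 13.82 mol
V(H2) = nRT/P = 13.82 × 8.314 × 1000 / 303 = 379.2 L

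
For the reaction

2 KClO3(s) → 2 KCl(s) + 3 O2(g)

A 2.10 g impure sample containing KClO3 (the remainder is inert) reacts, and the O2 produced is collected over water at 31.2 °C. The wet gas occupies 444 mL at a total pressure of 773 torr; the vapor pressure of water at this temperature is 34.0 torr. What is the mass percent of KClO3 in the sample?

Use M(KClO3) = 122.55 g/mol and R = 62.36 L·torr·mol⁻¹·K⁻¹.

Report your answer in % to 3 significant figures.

67.3 %

P(O2) = 773 − 34.0 = 739.0 torr
n(O2) = PV/RT = (739.0 × 0.4440) / (62.36 × 304.35) = 0.01729 mol
n(KClO3) = (2/3) × 0.01729 = 0.01153 mol
m(KClO3) = 0.01153 × 122.55 = 1.413 g
%KClO3 = 1.413 / 2.10 × 100 = 67.29%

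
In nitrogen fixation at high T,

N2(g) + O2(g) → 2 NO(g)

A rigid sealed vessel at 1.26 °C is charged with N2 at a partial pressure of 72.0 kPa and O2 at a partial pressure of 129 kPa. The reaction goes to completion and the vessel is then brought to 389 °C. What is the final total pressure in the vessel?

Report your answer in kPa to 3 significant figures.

Because the vessel is rigid and T is held at 1.26 °C, work the stoichiometry in partial pressures (P_i = n_iRT/V).
P(O2) required for 72.0 kPa of N2 = (1/1) × 72.0 = 72.00 kPa; available 129 kPa, so N2 is limiting.
P(O2) remaining = 129 − (1/1) × 72.0 = 57.00 kPa
P(gaseous products) = (2)/1 × 72.0 = 144.0 kPa
P_total at 1.26 °C = 57.00 + 144.0 = 201.0 kPa
Scaling to 389 °C: P = 201.0 × 662.15/274.41 = 485.0 kPa

485 kPa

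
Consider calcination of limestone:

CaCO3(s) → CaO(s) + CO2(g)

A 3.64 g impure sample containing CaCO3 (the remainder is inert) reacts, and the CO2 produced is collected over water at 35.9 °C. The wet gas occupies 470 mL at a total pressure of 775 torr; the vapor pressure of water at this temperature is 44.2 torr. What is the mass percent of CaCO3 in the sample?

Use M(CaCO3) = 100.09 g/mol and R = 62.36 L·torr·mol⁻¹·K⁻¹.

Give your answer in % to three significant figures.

P(CO2) = 775 − 44.2 = 730.8 torr
n(CO2) = PV/RT = (730.8 × 0.4700) / (62.36 × 309.05) = 0.01782 mol
n(CaCO3) = (1/1) × 0.01782 = 0.01782 mol
m(CaCO3) = 0.01782 × 100.09 = 1.784 g
%CaCO3 = 1.784 / 3.64 × 100 = 49.01%

49.0 %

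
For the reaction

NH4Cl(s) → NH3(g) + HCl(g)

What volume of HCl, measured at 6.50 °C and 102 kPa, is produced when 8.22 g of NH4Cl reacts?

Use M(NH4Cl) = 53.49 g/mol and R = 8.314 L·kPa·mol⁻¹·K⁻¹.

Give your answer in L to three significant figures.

n(NH4Cl) = 8.220 / 53.49 = 0.1537 mol
n(HCl) = (1/1) × 0.1537 = 0.1537 mol
V = nRT/P = 0.1537 × 8.314 × 279.65 / 102 = 3.503 L

3.50 L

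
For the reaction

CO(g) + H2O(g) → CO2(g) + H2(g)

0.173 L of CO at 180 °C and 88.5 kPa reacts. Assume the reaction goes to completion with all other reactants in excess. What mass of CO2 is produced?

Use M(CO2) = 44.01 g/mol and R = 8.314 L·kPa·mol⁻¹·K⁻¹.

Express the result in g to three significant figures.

n(CO) = PV/RT = (88.5 × 0.173) / (8.314 × 453.15) = 0.004064 mol
n(CO2) = (1/1) × 0.004064 = 0.004064 mol
m(CO2) = 0.004064 × 44.01 = 0.1789 g

0.179 g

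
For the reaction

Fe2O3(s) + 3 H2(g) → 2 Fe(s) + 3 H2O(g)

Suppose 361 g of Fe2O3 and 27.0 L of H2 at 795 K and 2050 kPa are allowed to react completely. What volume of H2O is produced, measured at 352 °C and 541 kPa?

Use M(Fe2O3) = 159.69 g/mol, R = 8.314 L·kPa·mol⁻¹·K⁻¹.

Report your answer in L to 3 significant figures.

n(Fe2O3) = 361 / 159.69 = 2.261 mol
n(H2) = PV/RT = (2050 × 27.0) / (8.314 × 795) = 8.374 mol
For 2.261 mol Fe2O3, stoichiometry requires (3/1) × 2.261 = 6.783 mol H2; 8.374 mol is available, so Fe2O3 is limiting.
n(H2O) = (3/1) × 2.261 = 6.783 mol
V(H2O) = nRT/P = 6.783 × 8.314 × 625.15 / 541 = 65.17 L

65.2 L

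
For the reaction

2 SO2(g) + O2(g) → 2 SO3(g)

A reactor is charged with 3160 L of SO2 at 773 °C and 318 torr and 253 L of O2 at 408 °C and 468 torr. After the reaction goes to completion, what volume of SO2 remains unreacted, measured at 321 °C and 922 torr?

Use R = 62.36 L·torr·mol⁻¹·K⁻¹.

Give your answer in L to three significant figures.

n(SO2) = PV/RT = (318 × 3160) / (62.36 × 1046.15) = 15.40 mol
n(O2) = PV/RT = (468 × 253) / (62.36 × 681.15) = 2.788 mol
For 15.40 mol SO2, stoichiometry requires (1/2) × 15.40 = 7.700 mol O2; 2.788 mol is available, so O2 is limiting.
n(SO2) consumed = (2/1) × 2.788 = 5.576 mol; remaining = 15.40 − 5.576 = 9.824 mol
V(SO2) = nRT/P = 9.824 × 62.36 × 594.15 / 922 = 394.8 L

395 L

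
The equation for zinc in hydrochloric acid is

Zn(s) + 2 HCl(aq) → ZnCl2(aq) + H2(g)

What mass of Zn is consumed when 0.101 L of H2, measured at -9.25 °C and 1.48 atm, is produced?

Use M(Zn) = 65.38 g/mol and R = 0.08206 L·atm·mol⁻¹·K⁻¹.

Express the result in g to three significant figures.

n(H2) = PV/RT = (1.48 × 0.101) / (0.08206 × 263.9) = 0.006903 mol
n(Zn) = (1/1) × 0.006903 = 0.006903 mol
m(Zn) = 0.006903 × 65.38 = 0.4513 g

0.451 g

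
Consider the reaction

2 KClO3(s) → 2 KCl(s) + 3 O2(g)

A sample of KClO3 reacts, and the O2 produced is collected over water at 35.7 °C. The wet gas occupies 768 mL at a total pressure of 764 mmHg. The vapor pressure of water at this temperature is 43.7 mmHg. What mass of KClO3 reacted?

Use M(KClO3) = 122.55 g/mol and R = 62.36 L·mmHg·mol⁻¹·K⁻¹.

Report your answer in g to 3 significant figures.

2.35 g

P(O2) = 764 − 43.7 = 720.3 mmHg
n(O2) = PV/RT = (720.3 × 0.7680) / (62.36 × 308.85) = 0.02872 mol
n(KClO3) = (2/3) × 0.02872 = 0.01915 mol
m(KClO3) = 0.01915 × 122.55 = 2.347 g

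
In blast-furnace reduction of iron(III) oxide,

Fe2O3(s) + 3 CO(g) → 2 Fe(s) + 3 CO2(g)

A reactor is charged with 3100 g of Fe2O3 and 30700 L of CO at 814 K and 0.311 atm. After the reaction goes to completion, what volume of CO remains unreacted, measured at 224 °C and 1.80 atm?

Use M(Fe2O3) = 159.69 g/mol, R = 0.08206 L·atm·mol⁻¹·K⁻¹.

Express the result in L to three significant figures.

1920 L

n(Fe2O3) = 3100 / 159.69 = 19.41 mol
n(CO) = PV/RT = (0.311 × 30700) / (0.08206 × 814) = 142.9 mol
For 19.41 mol Fe2O3, stoichiometry requires (3/1) × 19.41 = 58.23 mol CO; 142.9 mol is available, so Fe2O3 is limiting.
n(CO) consumed = (3/1) × 19.41 = 58.23 mol; remaining = 142.9 − 58.23 = 84.67 mol
V(CO) = nRT/P = 84.67 × 0.08206 × 497.15 / 1.80 = 1919 L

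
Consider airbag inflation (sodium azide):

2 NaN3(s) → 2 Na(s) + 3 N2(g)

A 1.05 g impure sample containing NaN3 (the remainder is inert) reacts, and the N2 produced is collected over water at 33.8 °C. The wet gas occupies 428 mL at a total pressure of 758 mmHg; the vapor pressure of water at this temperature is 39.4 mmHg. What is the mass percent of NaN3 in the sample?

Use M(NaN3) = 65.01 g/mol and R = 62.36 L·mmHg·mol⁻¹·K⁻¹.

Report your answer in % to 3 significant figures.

P(N2) = 758 − 39.4 = 718.6 mmHg
n(N2) = PV/RT = (718.6 × 0.4280) / (62.36 × 306.95) = 0.01607 mol
n(NaN3) = (2/3) × 0.01607 = 0.01071 mol
m(NaN3) = 0.01071 × 65.01 = 0.6963 g
%NaN3 = 0.6963 / 1.05 × 100 = 66.31%

66.3 %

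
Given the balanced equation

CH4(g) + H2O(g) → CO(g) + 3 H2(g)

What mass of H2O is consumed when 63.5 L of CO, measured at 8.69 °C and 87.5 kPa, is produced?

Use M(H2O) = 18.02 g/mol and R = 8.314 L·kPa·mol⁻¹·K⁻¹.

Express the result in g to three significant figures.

42.7 g

n(CO) = PV/RT = (87.5 × 63.5) / (8.314 × 281.84) = 2.371 mol
n(H2O) = (1/1) × 2.371 = 2.371 mol
m(H2O) = 2.371 × 18.02 = 42.73 g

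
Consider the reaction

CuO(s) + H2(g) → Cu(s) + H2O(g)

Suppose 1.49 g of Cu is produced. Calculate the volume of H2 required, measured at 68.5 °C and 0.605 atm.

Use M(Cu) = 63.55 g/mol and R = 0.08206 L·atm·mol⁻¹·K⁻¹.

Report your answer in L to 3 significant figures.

1.09 L

n(Cu) = 1.490 / 63.55 = 0.02345 mol
n(H2) = (1/1) × 0.02345 = 0.02345 mol
V = nRT/P = 0.02345 × 0.08206 × 341.65 / 0.605 = 1.087 L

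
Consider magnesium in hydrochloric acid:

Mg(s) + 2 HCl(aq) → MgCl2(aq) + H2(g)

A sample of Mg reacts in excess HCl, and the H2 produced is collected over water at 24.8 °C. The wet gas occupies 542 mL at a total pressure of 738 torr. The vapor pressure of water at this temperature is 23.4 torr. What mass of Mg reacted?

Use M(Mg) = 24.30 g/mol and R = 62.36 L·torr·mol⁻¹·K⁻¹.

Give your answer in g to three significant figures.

0.507 g

P(H2) = 738 − 23.4 = 714.6 torr
n(H2) = PV/RT = (714.6 × 0.5420) / (62.36 × 297.95) = 0.02085 mol
n(Mg) = (1/1) × 0.02085 = 0.02085 mol
m(Mg) = 0.02085 × 24.30 = 0.5067 g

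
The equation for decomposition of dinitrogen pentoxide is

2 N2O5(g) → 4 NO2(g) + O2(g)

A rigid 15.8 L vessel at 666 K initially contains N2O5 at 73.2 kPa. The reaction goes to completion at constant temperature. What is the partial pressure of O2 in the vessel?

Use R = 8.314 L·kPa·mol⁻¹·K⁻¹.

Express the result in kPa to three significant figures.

n(N2O5)₀ = PV/RT = (73.2 × 15.8) / (8.314 × 666) = 0.2089 mol
n(O2) = (1/2) × 0.2089 = 0.1045 mol
P(O2) = nRT/V = 0.1045 × 8.314 × 666 / 15.8 = 36.62 kPa

36.6 kPa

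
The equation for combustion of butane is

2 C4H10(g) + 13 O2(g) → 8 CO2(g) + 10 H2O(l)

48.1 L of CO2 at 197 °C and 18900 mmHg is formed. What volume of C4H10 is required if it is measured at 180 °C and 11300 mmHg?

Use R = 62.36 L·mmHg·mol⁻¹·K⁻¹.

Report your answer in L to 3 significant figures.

19.4 L

n(CO2) = PV/RT = (18900 × 48.1) / (62.36 × 470.15) = 31.01 mol
n(C4H10) = (2/8) × 31.01 = 7.753 mol
V = nRT/P = 7.753 × 62.36 × 453.15 / 11300 = 19.39 L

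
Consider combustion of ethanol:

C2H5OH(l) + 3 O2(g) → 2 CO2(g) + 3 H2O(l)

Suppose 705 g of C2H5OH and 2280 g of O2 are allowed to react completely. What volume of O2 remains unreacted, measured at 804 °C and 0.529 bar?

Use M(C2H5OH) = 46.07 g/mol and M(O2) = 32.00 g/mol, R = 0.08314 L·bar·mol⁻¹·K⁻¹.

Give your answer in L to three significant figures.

4290 L

n(C2H5OH) = 705 / 46.07 = 15.30 mol
n(O2) = 2280 / 32.00 = 71.25 mol
For 15.30 mol C2H5OH, stoichiometry requires (3/1) × 15.30 = 45.90 mol O2; 71.25 mol is available, so C2H5OH is limiting.
n(O2) consumed = (3/1) × 15.30 = 45.90 mol; remaining = 71.25 − 45.90 = 25.35 mol
V(O2) = nRT/P = 25.35 × 0.08314 × 1077.15 / 0.529 = 4291 L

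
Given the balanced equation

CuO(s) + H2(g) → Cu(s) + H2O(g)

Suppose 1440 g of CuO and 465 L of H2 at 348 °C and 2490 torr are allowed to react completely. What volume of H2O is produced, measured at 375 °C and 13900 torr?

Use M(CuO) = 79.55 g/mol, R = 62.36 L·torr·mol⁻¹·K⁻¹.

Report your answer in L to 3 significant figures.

n(CuO) = 1440 / 79.55 = 18.10 mol
n(H2) = PV/RT = (2490 × 465) / (62.36 × 621.15) = 29.89 mol
For 18.10 mol CuO, stoichiometry requires (1/1) × 18.10 = 18.10 mol H2; 29.89 mol is available, so CuO is limiting.
n(H2O) = (1/1) × 18.10 = 18.10 mol
V(H2O) = nRT/P = 18.10 × 62.36 × 648.15 / 13900 = 52.63 L

52.6 L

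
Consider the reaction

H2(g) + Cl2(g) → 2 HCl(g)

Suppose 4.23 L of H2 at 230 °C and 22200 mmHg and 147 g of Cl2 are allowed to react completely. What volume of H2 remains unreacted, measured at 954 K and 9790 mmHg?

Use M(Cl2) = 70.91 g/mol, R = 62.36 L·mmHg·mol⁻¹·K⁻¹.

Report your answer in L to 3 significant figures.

5.59 L

n(H2) = PV/RT = (22200 × 4.23) / (62.36 × 503.15) = 2.993 mol
n(Cl2) = 147 / 70.91 = 2.073 mol
For 2.993 mol H2, stoichiometry requires (1/1) × 2.993 = 2.993 mol Cl2; 2.073 mol is available, so Cl2 is limiting.
n(H2) consumed = (1/1) × 2.073 = 2.073 mol; remaining = 2.993 − 2.073 = 0.9200 mol
V(H2) = nRT/P = 0.9200 × 62.36 × 954 / 9790 = 5.591 L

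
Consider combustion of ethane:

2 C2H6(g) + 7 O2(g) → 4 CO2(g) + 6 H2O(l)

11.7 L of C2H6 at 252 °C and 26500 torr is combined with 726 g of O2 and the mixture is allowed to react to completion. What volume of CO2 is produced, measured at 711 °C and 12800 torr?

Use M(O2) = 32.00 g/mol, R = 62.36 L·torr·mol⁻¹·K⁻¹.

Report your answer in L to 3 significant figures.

62.2 L

n(C2H6) = PV/RT = (26500 × 11.7) / (62.36 × 525.15) = 9.468 mol
n(O2) = 726 / 32.00 = 22.69 mol
For 9.468 mol C2H6, stoichiometry requires (7/2) × 9.468 = 33.14 mol O2; 22.69 mol is available, so O2 is limiting.
n(CO2) = (4/7) × 22.69 = 12.97 mol
V(CO2) = nRT/P = 12.97 × 62.36 × 984.15 / 12800 = 62.19 L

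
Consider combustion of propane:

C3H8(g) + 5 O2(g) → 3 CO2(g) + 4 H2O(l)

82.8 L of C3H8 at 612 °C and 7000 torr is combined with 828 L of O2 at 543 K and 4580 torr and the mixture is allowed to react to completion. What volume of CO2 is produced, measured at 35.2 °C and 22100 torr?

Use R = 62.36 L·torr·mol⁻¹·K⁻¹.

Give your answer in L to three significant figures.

27.4 L

n(C3H8) = PV/RT = (7000 × 82.8) / (62.36 × 885.15) = 10.50 mol
n(O2) = PV/RT = (4580 × 828) / (62.36 × 543) = 112.0 mol
For 10.50 mol C3H8, stoichiometry requires (5/1) × 10.50 = 52.50 mol O2; 112.0 mol is available, so C3H8 is limiting.
n(CO2) = (3/1) × 10.50 = 31.50 mol
V(CO2) = nRT/P = 31.50 × 62.36 × 308.35 / 22100 = 27.41 L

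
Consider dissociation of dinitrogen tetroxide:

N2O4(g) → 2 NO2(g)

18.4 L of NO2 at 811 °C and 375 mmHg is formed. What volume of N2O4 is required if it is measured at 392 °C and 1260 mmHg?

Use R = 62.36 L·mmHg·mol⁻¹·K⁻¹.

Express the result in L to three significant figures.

1.68 L

n(NO2) = PV/RT = (375 × 18.4) / (62.36 × 1084.15) = 0.1021 mol
n(N2O4) = (1/2) × 0.1021 = 0.05105 mol
V = nRT/P = 0.05105 × 62.36 × 665.15 / 1260 = 1.681 L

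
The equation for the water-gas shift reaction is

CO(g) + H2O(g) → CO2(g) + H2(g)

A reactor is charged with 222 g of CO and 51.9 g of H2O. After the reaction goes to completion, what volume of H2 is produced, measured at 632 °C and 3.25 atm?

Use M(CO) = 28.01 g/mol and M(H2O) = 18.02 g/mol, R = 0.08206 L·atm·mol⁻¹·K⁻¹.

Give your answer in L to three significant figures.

65.8 L

n(CO) = 222 / 28.01 = 7.926 mol
n(H2O) = 51.9 / 18.02 = 2.880 mol
For 7.926 mol CO, stoichiometry requires (1/1) × 7.926 = 7.926 mol H2O; 2.880 mol is available, so H2O is limiting.
n(H2) = (1/1) × 2.880 = 2.880 mol
V(H2) = nRT/P = 2.880 × 0.08206 × 905.15 / 3.25 = 65.82 L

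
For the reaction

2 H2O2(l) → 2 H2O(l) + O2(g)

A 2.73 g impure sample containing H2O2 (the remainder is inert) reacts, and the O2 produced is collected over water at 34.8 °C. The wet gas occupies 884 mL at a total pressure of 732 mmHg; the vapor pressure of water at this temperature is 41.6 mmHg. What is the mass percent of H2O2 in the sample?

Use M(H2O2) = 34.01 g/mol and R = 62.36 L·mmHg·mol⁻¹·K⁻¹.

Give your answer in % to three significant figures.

P(O2) = 732 − 41.6 = 690.4 mmHg
n(O2) = PV/RT = (690.4 × 0.8840) / (62.36 × 307.95) = 0.03178 mol
n(H2O2) = (2/1) × 0.03178 = 0.06356 mol
m(H2O2) = 0.06356 × 34.01 = 2.162 g
%H2O2 = 2.162 / 2.73 × 100 = 79.19%

79.2 %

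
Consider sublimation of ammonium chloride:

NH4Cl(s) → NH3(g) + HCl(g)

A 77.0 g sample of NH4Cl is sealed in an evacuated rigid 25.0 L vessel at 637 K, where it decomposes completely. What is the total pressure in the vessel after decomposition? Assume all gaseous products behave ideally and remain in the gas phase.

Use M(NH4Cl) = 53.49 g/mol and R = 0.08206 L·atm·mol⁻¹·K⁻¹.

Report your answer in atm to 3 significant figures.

n(NH4Cl) = 77.0 / 53.49 = 1.440 mol
n(gas produced) = (2/1) × 1.440 = 2.880 mol
P = nRT/V = 2.880 × 0.08206 × 637 / 25.0 = 6.022 atm

6.02 atm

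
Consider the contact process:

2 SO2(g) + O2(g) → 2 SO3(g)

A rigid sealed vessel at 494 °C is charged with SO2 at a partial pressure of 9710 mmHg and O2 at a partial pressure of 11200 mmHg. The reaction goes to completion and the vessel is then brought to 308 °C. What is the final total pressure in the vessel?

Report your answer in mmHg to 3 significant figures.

12200 mmHg

Because the vessel is rigid and T is held at 494 °C, work the stoichiometry in partial pressures (P_i = n_iRT/V).
P(O2) required for 9710 mmHg of SO2 = (1/2) × 9710 = 4855 mmHg; available 11200 mmHg, so SO2 is limiting.
P(O2) remaining = 11200 − (1/2) × 9710 = 6345 mmHg
P(gaseous products) = (2)/2 × 9710 = 9710 mmHg
P_total at 494 °C = 6345 + 9710 = 16060 mmHg
Scaling to 308 °C: P = 16060 × 581.15/767.15 = 12170 mmHg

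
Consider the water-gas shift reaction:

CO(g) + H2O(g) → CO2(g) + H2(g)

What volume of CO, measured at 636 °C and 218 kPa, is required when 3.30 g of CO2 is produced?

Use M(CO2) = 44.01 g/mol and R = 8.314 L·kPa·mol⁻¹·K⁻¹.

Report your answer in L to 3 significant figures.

n(CO2) = 3.300 / 44.01 = 0.07498 mol
n(CO) = (1/1) × 0.07498 = 0.07498 mol
V = nRT/P = 0.07498 × 8.314 × 909.15 / 218 = 2.600 L

2.60 L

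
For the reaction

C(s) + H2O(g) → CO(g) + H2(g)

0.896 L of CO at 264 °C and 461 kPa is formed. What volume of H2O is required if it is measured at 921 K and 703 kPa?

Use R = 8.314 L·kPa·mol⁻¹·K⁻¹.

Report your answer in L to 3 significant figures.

1.01 L

n(CO) = PV/RT = (461 × 0.896) / (8.314 × 537.15) = 0.09249 mol
n(H2O) = (1/1) × 0.09249 = 0.09249 mol
V = nRT/P = 0.09249 × 8.314 × 921 / 703 = 1.007 L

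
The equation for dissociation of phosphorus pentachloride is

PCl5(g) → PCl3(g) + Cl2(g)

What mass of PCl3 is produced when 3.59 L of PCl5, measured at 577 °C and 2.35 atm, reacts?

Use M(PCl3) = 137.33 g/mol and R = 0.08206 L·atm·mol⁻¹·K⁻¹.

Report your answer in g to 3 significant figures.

16.6 g

n(PCl5) = PV/RT = (2.35 × 3.59) / (0.08206 × 850.15) = 0.1209 mol
n(PCl3) = (1/1) × 0.1209 = 0.1209 mol
m(PCl3) = 0.1209 × 137.33 = 16.60 g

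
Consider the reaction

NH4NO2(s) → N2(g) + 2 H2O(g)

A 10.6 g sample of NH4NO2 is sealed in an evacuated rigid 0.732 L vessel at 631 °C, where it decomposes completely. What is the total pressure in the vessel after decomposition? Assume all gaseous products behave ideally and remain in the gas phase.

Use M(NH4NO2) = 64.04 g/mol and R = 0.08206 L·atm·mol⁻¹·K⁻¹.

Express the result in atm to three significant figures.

50.3 atm

n(NH4NO2) = 10.6 / 64.04 = 0.1655 mol
n(gas produced) = (3/1) × 0.1655 = 0.4965 mol
P = nRT/V = 0.4965 × 0.08206 × 904.15 / 0.732 = 50.32 atm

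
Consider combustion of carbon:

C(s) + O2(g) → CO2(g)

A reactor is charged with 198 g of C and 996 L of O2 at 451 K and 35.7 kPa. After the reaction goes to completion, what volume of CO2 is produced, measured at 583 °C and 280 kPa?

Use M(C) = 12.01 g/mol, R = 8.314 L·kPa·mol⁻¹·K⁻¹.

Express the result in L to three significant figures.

241 L

n(C) = 198 / 12.01 = 16.49 mol
n(O2) = PV/RT = (35.7 × 996) / (8.314 × 451) = 9.483 mol
For 16.49 mol C, stoichiometry requires (1/1) × 16.49 = 16.49 mol O2; 9.483 mol is available, so O2 is limiting.
n(CO2) = (1/1) × 9.483 = 9.483 mol
V(CO2) = nRT/P = 9.483 × 8.314 × 856.15 / 280 = 241.1 L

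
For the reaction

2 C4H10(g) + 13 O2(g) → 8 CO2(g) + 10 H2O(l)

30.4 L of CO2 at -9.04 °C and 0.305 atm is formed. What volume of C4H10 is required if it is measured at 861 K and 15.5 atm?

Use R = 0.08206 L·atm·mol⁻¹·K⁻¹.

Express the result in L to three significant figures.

0.488 L

n(CO2) = PV/RT = (0.305 × 30.4) / (0.08206 × 264.11) = 0.4278 mol
n(C4H10) = (2/8) × 0.4278 = 0.1070 mol
V = nRT/P = 0.1070 × 0.08206 × 861 / 15.5 = 0.4877 L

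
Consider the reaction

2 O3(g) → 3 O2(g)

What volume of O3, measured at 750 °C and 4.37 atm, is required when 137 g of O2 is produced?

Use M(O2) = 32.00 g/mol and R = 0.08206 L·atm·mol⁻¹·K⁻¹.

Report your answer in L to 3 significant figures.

n(O2) = 137.0 / 32.00 = 4.281 mol
n(O3) = (2/3) × 4.281 = 2.854 mol
V = nRT/P = 2.854 × 0.08206 × 1023.15 / 4.37 = 54.83 L

54.8 L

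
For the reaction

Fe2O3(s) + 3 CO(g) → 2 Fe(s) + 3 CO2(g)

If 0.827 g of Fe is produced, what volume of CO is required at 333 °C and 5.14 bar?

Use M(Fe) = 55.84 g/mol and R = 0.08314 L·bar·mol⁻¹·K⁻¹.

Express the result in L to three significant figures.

0.218 L

n(Fe) = 0.8270 / 55.84 = 0.01481 mol
n(CO) = (3/2) × 0.01481 = 0.02221 mol
V = nRT/P = 0.02221 × 0.08314 × 606.15 / 5.14 = 0.2178 L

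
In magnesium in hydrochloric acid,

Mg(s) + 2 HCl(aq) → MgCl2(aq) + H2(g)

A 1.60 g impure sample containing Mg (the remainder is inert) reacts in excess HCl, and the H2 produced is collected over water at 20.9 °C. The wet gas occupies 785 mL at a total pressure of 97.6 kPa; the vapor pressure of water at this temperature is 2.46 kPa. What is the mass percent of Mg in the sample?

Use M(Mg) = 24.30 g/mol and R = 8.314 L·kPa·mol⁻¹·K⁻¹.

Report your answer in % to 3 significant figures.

46.4 %

P(H2) = 97.6 − 2.46 = 95.14 kPa
n(H2) = PV/RT = (95.14 × 0.7850) / (8.314 × 294.05) = 0.03055 mol
n(Mg) = (1/1) × 0.03055 = 0.03055 mol
m(Mg) = 0.03055 × 24.30 = 0.7424 g
%Mg = 0.7424 / 1.60 × 100 = 46.40%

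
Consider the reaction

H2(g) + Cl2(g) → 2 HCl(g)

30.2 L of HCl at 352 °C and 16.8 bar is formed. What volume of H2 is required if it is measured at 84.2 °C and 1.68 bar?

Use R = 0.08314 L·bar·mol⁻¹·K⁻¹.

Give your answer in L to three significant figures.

86.3 L

n(HCl) = PV/RT = (16.8 × 30.2) / (0.08314 × 625.15) = 9.762 mol
n(H2) = (1/2) × 9.762 = 4.881 mol
V = nRT/P = 4.881 × 0.08314 × 357.35 / 1.68 = 86.32 L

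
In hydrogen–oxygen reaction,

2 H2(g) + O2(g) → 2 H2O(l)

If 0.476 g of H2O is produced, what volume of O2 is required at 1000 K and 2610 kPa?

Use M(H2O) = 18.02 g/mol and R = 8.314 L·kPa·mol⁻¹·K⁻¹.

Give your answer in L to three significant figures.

n(H2O) = 0.4760 / 18.02 = 0.02642 mol
n(O2) = (1/2) × 0.02642 = 0.01321 mol
V = nRT/P = 0.01321 × 8.314 × 1000 / 2610 = 0.04208 L

0.0421 L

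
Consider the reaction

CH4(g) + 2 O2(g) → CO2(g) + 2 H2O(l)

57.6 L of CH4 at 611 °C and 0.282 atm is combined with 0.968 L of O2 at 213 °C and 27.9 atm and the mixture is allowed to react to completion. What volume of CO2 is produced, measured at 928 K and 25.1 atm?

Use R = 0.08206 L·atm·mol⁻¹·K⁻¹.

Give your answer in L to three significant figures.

n(CH4) = PV/RT = (0.282 × 57.6) / (0.08206 × 884.15) = 0.2239 mol
n(O2) = PV/RT = (27.9 × 0.968) / (0.08206 × 486.15) = 0.6770 mol
For 0.2239 mol CH4, stoichiometry requires (2/1) × 0.2239 = 0.4478 mol O2; 0.6770 mol is available, so CH4 is limiting.
n(CO2) = (1/1) × 0.2239 = 0.2239 mol
V(CO2) = nRT/P = 0.2239 × 0.08206 × 928 / 25.1 = 0.6793 L

0.679 L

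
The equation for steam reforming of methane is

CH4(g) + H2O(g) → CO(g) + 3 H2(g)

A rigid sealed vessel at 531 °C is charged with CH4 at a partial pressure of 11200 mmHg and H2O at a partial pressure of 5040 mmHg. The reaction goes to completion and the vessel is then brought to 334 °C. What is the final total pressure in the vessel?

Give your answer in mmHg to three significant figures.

19900 mmHg

Because the vessel is rigid and T is held at 531 °C, work the stoichiometry in partial pressures (P_i = n_iRT/V).
P(H2O) required for 11200 mmHg of CH4 = (1/1) × 11200 = 11200 mmHg; available 5040 mmHg, so H2O is limiting.
P(CH4) remaining = 11200 − (1/1) × 5040 = 6160 mmHg
P(gaseous products) = (1+3)/1 × 5040 = 20160 mmHg
P_total at 531 °C = 6160 + 20160 = 26320 mmHg
Scaling to 334 °C: P = 26320 × 607.15/804.15 = 19870 mmHg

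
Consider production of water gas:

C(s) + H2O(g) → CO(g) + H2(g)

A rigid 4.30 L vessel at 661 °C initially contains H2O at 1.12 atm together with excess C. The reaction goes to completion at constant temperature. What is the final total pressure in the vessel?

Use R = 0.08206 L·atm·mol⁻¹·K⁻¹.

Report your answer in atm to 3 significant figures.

2.24 atm

At constant T and V, P ∝ n(gas): 1 mol gas → 2 mol gas.
P_final = (2/1) × 1.12 = 2.240 atm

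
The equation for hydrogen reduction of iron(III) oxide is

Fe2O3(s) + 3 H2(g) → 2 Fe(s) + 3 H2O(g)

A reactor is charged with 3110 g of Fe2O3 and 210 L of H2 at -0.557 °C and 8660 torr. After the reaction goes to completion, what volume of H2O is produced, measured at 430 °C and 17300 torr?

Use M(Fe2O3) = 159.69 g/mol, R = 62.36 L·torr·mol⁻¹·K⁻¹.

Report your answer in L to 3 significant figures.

148 L

n(Fe2O3) = 3110 / 159.69 = 19.48 mol
n(H2) = PV/RT = (8660 × 210) / (62.36 × 272.593) = 107.0 mol
For 19.48 mol Fe2O3, stoichiometry requires (3/1) × 19.48 = 58.44 mol H2; 107.0 mol is available, so Fe2O3 is limiting.
n(H2O) = (3/1) × 19.48 = 58.44 mol
V(H2O) = nRT/P = 58.44 × 62.36 × 703.15 / 17300 = 148.1 L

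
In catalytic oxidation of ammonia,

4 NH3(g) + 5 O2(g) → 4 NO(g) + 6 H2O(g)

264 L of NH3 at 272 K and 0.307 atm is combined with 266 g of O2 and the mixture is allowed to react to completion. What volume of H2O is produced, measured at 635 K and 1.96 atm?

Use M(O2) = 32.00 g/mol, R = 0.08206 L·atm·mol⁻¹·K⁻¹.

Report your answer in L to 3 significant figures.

n(NH3) = PV/RT = (0.307 × 264) / (0.08206 × 272) = 3.631 mol
n(O2) = 266 / 32.00 = 8.312 mol
For 3.631 mol NH3, stoichiometry requires (5/4) × 3.631 = 4.539 mol O2; 8.312 mol is available, so NH3 is limiting.
n(H2O) = (6/4) × 3.631 = 5.446 mol
V(H2O) = nRT/P = 5.446 × 0.08206 × 635 / 1.96 = 144.8 L

145 L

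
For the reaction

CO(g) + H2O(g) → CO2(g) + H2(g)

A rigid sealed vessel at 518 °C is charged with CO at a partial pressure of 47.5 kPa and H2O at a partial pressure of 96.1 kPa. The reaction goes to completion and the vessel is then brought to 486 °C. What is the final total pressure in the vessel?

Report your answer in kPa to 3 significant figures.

138 kPa

At constant V, partial pressures at 518 °C are proportional to moles, so apply stoichiometry directly to pressures.
P(H2O) required for 47.5 kPa of CO = (1/1) × 47.5 = 47.50 kPa; available 96.1 kPa, so CO is limiting.
P(H2O) remaining = 96.1 − (1/1) × 47.5 = 48.60 kPa
P(gaseous products) = (1+1)/1 × 47.5 = 95.00 kPa
P_total at 518 °C = 48.60 + 95.00 = 143.6 kPa
Scaling to 486 °C: P = 143.6 × 759.15/791.15 = 137.8 kPa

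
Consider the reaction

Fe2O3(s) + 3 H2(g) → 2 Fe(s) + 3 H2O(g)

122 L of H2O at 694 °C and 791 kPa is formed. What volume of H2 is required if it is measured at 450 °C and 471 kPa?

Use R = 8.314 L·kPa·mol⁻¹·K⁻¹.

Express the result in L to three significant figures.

153 L

n(H2O) = PV/RT = (791 × 122) / (8.314 × 967.15) = 12.00 mol
n(H2) = (3/3) × 12.00 = 12.00 mol
V = nRT/P = 12.00 × 8.314 × 723.15 / 471 = 153.2 L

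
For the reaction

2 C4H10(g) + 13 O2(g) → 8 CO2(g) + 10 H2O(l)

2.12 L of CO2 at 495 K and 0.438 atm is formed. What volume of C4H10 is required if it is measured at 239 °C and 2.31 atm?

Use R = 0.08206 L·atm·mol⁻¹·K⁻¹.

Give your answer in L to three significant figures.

0.104 L

n(CO2) = PV/RT = (0.438 × 2.12) / (0.08206 × 495) = 0.02286 mol
n(C4H10) = (2/8) × 0.02286 = 0.005715 mol
V = nRT/P = 0.005715 × 0.08206 × 512.15 / 2.31 = 0.1040 L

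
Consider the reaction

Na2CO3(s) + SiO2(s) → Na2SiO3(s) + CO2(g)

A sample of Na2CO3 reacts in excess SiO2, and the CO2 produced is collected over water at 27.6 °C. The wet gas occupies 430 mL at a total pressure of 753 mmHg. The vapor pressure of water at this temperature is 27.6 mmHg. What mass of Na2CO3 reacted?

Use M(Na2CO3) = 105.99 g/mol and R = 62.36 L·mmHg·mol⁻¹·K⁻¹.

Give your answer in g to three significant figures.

1.76 g

P(CO2) = 753 − 27.6 = 725.4 mmHg
n(CO2) = PV/RT = (725.4 × 0.4300) / (62.36 × 300.75) = 0.01663 mol
n(Na2CO3) = (1/1) × 0.01663 = 0.01663 mol
m(Na2CO3) = 0.01663 × 105.99 = 1.763 g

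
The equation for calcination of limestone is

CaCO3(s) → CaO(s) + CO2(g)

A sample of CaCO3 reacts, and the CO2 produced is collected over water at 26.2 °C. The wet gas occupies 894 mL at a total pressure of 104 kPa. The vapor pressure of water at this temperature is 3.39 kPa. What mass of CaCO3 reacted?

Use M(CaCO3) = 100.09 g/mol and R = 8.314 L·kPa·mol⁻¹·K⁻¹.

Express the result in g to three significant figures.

P(CO2) = 104 − 3.39 = 100.6 kPa
n(CO2) = PV/RT = (100.6 × 0.8940) / (8.314 × 299.35) = 0.03614 mol
n(CaCO3) = (1/1) × 0.03614 = 0.03614 mol
m(CaCO3) = 0.03614 × 100.09 = 3.617 g

3.62 g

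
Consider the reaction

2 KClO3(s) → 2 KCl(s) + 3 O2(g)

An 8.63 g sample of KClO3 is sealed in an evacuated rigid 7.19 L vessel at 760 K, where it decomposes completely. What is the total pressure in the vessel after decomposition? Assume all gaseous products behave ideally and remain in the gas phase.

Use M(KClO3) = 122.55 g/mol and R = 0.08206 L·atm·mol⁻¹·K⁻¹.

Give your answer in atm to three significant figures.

n(KClO3) = 8.63 / 122.55 = 0.07042 mol
n(gas produced) = (3/2) × 0.07042 = 0.1056 mol
P = nRT/V = 0.1056 × 0.08206 × 760 / 7.19 = 0.9160 atm

0.916 atm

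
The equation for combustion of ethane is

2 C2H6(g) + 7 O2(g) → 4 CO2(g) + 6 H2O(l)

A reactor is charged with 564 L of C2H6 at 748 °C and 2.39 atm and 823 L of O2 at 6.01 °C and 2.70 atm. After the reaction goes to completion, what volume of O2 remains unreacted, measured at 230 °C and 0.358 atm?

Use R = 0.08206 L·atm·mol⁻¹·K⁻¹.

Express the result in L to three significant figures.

n(C2H6) = PV/RT = (2.39 × 564) / (0.08206 × 1021.15) = 16.09 mol
n(O2) = PV/RT = (2.70 × 823) / (0.08206 × 279.16) = 97.00 mol
For 16.09 mol C2H6, stoichiometry requires (7/2) × 16.09 = 56.31 mol O2; 97.00 mol is available, so C2H6 is limiting.
n(O2) consumed = (7/2) × 16.09 = 56.31 mol; remaining = 97.00 − 56.31 = 40.69 mol
V(O2) = nRT/P = 40.69 × 0.08206 × 503.15 / 0.358 = 4693 L

4690 L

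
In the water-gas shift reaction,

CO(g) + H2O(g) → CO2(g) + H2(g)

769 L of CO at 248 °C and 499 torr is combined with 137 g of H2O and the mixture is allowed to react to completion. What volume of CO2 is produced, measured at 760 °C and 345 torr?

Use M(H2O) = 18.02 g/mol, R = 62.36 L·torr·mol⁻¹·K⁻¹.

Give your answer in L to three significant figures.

1420 L

n(CO) = PV/RT = (499 × 769) / (62.36 × 521.15) = 11.81 mol
n(H2O) = 137 / 18.02 = 7.603 mol
For 11.81 mol CO, stoichiometry requires (1/1) × 11.81 = 11.81 mol H2O; 7.603 mol is available, so H2O is limiting.
n(CO2) = (1/1) × 7.603 = 7.603 mol
V(CO2) = nRT/P = 7.603 × 62.36 × 1033.15 / 345 = 1420 L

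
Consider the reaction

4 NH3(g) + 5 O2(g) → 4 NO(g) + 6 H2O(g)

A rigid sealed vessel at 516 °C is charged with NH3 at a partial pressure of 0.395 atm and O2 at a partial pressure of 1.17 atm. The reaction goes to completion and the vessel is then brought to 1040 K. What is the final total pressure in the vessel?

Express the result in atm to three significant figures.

2.19 atm

Because the vessel is rigid and T is held at 516 °C, work the stoichiometry in partial pressures (P_i = n_iRT/V).
P(O2) required for 0.395 atm of NH3 = (5/4) × 0.395 = 0.4938 atm; available 1.17 atm, so NH3 is limiting.
P(O2) remaining = 1.17 − (5/4) × 0.395 = 0.6762 atm
P(gaseous products) = (4+6)/4 × 0.395 = 0.9875 atm
P_total at 516 °C = 0.6762 + 0.9875 = 1.664 atm
Scaling to 1040 K: P = 1.664 × 1040/789.15 = 2.193 atm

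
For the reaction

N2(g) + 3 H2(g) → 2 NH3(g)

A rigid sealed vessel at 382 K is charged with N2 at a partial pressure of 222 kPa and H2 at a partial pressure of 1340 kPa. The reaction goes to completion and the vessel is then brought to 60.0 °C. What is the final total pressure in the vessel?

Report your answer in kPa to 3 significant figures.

975 kPa

With V and T fixed, P_i ∝ n_i, so the mole ratios apply directly to partial pressures at 382 K.
P(H2) required for 222 kPa of N2 = (3/1) × 222 = 666.0 kPa; available 1340 kPa, so N2 is limiting.
P(H2) remaining = 1340 − (3/1) × 222 = 674.0 kPa
P(gaseous products) = (2)/1 × 222 = 444.0 kPa
P_total at 382 K = 674.0 + 444.0 = 1118 kPa
Scaling to 60.0 °C: P = 1118 × 333.15/382 = 975.0 kPa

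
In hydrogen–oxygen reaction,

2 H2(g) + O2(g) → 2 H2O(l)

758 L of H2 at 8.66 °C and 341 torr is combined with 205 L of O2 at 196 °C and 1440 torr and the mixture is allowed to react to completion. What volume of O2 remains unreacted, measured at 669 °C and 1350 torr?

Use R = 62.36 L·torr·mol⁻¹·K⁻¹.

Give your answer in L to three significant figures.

119 L

n(H2) = PV/RT = (341 × 758) / (62.36 × 281.81) = 14.71 mol
n(O2) = PV/RT = (1440 × 205) / (62.36 × 469.15) = 10.09 mol
For 14.71 mol H2, stoichiometry requires (1/2) × 14.71 = 7.355 mol O2; 10.09 mol is available, so H2 is limiting.
n(O2) consumed = (1/2) × 14.71 = 7.355 mol; remaining = 10.09 − 7.355 = 2.735 mol
V(O2) = nRT/P = 2.735 × 62.36 × 942.15 / 1350 = 119.0 L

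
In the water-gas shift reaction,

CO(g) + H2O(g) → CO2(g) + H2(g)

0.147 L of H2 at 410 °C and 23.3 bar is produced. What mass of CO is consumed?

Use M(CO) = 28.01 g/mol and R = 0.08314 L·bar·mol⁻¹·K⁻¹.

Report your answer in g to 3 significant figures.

n(H2) = PV/RT = (23.3 × 0.147) / (0.08314 × 683.15) = 0.06030 mol
n(CO) = (1/1) × 0.06030 = 0.06030 mol
m(CO) = 0.06030 × 28.01 = 1.689 g

1.69 g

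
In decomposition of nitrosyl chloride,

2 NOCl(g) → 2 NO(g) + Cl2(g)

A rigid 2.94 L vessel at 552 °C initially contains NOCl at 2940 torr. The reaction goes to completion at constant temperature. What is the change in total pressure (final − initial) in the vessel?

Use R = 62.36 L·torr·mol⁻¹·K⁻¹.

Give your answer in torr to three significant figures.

1470 torr

At constant T and V, P ∝ n(gas): 2 mol gas → 3 mol gas.
P_final = (3/2) × 2940 = 4410 torr; ΔP = 4410 − 2940 = 1470 torr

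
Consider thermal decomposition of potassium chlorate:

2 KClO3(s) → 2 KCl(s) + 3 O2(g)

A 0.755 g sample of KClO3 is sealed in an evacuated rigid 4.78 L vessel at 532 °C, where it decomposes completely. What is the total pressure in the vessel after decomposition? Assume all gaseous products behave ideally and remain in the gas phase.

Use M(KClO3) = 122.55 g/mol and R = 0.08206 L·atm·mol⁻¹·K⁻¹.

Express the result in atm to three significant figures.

n(KClO3) = 0.755 / 122.55 = 0.006161 mol
n(gas produced) = (3/2) × 0.006161 = 0.009241 mol
P = nRT/V = 0.009241 × 0.08206 × 805.15 / 4.78 = 0.1277 atm

0.128 atm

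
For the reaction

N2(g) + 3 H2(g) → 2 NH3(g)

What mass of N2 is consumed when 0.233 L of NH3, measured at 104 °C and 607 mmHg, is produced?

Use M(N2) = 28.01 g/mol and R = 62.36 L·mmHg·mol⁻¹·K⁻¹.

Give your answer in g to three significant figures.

0.0842 g

n(NH3) = PV/RT = (607 × 0.233) / (62.36 × 377.15) = 0.006013 mol
n(N2) = (1/2) × 0.006013 = 0.003007 mol
m(N2) = 0.003007 × 28.01 = 0.08423 g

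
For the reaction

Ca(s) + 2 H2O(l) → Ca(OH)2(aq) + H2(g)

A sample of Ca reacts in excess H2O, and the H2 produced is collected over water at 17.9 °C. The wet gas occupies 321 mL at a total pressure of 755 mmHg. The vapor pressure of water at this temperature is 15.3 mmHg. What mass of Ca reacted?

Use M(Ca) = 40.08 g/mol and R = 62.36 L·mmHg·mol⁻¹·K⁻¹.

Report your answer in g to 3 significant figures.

P(H2) = 755 − 15.3 = 739.7 mmHg
n(H2) = PV/RT = (739.7 × 0.3210) / (62.36 × 291.05) = 0.01308 mol
n(Ca) = (1/1) × 0.01308 = 0.01308 mol
m(Ca) = 0.01308 × 40.08 = 0.5242 g

0.524 g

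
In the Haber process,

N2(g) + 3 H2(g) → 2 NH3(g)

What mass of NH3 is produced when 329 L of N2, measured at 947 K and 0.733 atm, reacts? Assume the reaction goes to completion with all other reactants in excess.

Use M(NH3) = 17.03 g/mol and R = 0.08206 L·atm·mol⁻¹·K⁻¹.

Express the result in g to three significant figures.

n(N2) = PV/RT = (0.733 × 329) / (0.08206 × 947) = 3.103 mol
n(NH3) = (2/1) × 3.103 = 6.206 mol
m(NH3) = 6.206 × 17.03 = 105.7 g

106 g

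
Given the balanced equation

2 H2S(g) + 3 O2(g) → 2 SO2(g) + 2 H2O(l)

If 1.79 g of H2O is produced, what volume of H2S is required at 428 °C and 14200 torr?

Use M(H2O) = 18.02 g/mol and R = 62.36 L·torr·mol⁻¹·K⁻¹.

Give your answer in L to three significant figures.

0.306 L

n(H2O) = 1.790 / 18.02 = 0.09933 mol
n(H2S) = (2/2) × 0.09933 = 0.09933 mol
V = nRT/P = 0.09933 × 62.36 × 701.15 / 14200 = 0.3059 L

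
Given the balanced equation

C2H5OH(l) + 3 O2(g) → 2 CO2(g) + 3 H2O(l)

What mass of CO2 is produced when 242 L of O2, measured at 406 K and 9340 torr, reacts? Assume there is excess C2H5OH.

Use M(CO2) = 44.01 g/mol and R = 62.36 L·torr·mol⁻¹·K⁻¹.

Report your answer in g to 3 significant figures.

2620 g

n(O2) = PV/RT = (9340 × 242) / (62.36 × 406) = 89.28 mol
n(CO2) = (2/3) × 89.28 = 59.52 mol
m(CO2) = 59.52 × 44.01 = 2619 g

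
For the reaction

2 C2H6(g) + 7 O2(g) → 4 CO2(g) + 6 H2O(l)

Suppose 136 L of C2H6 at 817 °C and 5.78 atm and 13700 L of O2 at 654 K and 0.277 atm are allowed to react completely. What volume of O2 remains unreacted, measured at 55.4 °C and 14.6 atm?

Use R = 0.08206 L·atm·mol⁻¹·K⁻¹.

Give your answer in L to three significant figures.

73.8 L

n(C2H6) = PV/RT = (5.78 × 136) / (0.08206 × 1090.15) = 8.787 mol
n(O2) = PV/RT = (0.277 × 13700) / (0.08206 × 654) = 70.71 mol
For 8.787 mol C2H6, stoichiometry requires (7/2) × 8.787 = 30.75 mol O2; 70.71 mol is available, so C2H6 is limiting.
n(O2) consumed = (7/2) × 8.787 = 30.75 mol; remaining = 70.71 − 30.75 = 39.96 mol
V(O2) = nRT/P = 39.96 × 0.08206 × 328.55 / 14.6 = 73.79 L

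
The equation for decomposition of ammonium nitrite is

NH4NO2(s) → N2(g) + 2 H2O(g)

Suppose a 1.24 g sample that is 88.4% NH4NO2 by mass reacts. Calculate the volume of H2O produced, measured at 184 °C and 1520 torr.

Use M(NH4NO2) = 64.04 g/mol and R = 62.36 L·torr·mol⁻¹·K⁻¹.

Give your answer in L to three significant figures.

mass of NH4NO2 = 1.24 × 88.4/100 = 1.096 g
n(NH4NO2) = 1.096 / 64.04 = 0.01711 mol
n(H2O) = (2/1) × 0.01711 = 0.03422 mol
V = nRT/P = 0.03422 × 62.36 × 457.15 / 1520 = 0.6418 L

0.642 L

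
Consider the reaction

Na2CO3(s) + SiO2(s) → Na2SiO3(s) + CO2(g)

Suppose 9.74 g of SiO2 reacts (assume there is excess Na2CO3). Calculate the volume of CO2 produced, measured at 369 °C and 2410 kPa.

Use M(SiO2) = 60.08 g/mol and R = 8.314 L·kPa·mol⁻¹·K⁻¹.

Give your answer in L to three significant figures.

n(SiO2) = 9.740 / 60.08 = 0.1621 mol
n(CO2) = (1/1) × 0.1621 = 0.1621 mol
V = nRT/P = 0.1621 × 8.314 × 642.15 / 2410 = 0.3591 L

0.359 L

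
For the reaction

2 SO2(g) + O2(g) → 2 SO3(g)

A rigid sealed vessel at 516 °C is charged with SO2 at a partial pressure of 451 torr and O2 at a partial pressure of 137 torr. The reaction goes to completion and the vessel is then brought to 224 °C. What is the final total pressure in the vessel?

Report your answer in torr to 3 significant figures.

With V and T fixed, P_i ∝ n_i, so the mole ratios apply directly to partial pressures at 516 °C.
P(O2) required for 451 torr of SO2 = (1/2) × 451 = 225.5 torr; available 137 torr, so O2 is limiting.
P(SO2) remaining = 451 − (2/1) × 137 = 177.0 torr
P(gaseous products) = (2)/1 × 137 = 274.0 torr
P_total at 516 °C = 177.0 + 274.0 = 451.0 torr
Scaling to 224 °C: P = 451.0 × 497.15/789.15 = 284.1 torr

284 torr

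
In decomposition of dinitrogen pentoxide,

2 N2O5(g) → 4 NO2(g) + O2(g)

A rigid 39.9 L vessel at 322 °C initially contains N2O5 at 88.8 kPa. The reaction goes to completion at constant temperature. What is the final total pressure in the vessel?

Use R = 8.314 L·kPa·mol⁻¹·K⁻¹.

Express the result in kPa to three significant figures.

Rigid vessel, constant T ⇒ P scales with total gas moles (2 → 5).
P_final = (5/2) × 88.8 = 222.0 kPa

222 kPa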